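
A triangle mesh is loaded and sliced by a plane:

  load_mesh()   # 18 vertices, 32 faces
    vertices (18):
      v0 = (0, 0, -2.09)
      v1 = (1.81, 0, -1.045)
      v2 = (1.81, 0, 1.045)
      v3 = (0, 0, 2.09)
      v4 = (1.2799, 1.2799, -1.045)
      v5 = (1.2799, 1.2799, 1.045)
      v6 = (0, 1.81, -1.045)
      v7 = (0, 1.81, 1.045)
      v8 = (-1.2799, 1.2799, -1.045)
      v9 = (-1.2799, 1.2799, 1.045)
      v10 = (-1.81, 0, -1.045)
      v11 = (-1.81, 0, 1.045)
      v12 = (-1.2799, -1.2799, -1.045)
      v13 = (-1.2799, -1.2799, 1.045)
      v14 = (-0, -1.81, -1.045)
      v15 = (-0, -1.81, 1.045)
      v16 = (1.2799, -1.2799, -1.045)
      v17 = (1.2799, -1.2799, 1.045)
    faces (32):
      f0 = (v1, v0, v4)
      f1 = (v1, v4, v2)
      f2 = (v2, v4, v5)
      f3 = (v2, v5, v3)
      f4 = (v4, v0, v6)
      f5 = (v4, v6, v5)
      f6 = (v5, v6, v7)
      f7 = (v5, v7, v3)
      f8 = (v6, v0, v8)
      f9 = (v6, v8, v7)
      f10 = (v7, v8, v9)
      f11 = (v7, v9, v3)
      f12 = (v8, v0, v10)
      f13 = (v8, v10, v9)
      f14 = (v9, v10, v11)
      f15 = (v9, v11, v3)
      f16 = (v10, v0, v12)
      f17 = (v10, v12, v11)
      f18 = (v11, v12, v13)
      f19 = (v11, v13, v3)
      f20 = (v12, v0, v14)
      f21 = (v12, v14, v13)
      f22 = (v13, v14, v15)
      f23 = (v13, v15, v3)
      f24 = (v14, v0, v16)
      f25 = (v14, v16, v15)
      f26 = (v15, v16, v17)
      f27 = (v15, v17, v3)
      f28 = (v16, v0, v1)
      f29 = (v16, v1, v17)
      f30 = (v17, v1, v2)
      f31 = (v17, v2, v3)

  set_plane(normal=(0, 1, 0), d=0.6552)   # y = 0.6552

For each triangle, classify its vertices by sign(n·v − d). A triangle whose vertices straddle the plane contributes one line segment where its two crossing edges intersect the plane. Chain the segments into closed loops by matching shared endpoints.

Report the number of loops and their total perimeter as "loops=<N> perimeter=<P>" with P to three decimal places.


Straddling triangles (12 of 32):
  (v1,v0,v4) [--+] → (0.6552, 0.6552, -1.55505)–(1.53863, 0.6552, -1.045)  len=1.0201
  (v1,v4,v2) [-+-] → (1.53863, 0.6552, -1.045)–(1.53863, 0.6552, -0.0249023)  len=1.0201
  (v2,v4,v5) [-++] → (1.53863, 0.6552, -0.0249023)–(1.53863, 0.6552, 1.045)  len=1.0699
  (v2,v5,v3) [-+-] → (1.53863, 0.6552, 1.045)–(0.6552, 0.6552, 1.55505)  len=1.0201
  (v4,v0,v6) [+-+] → (0.6552, 0.6552, -1.55505)–(0, 0.6552, -1.71172)  len=0.6737
  (v5,v7,v3) [++-] → (0, 0.6552, 1.71172)–(0.6552, 0.6552, 1.55505)  len=0.6737
  (v6,v0,v8) [+-+] → (0, 0.6552, -1.71172)–(-0.6552, 0.6552, -1.55505)  len=0.6737
  (v7,v9,v3) [++-] → (-0.6552, 0.6552, 1.55505)–(0, 0.6552, 1.71172)  len=0.6737
  (v8,v0,v10) [+--] → (-0.6552, 0.6552, -1.55505)–(-1.53863, 0.6552, -1.045)  len=1.0201
  (v8,v10,v9) [+-+] → (-1.53863, 0.6552, -1.045)–(-1.53863, 0.6552, 0.0249023)  len=1.0699
  (v9,v10,v11) [+--] → (-1.53863, 0.6552, 0.0249023)–(-1.53863, 0.6552, 1.045)  len=1.0201
  (v9,v11,v3) [+--] → (-1.53863, 0.6552, 1.045)–(-0.6552, 0.6552, 1.55505)  len=1.0201

Chained into 1 loop(s):
  loop 1: 12 segments, perimeter = 10.9551
Total perimeter = 10.955

loops=1 perimeter=10.955


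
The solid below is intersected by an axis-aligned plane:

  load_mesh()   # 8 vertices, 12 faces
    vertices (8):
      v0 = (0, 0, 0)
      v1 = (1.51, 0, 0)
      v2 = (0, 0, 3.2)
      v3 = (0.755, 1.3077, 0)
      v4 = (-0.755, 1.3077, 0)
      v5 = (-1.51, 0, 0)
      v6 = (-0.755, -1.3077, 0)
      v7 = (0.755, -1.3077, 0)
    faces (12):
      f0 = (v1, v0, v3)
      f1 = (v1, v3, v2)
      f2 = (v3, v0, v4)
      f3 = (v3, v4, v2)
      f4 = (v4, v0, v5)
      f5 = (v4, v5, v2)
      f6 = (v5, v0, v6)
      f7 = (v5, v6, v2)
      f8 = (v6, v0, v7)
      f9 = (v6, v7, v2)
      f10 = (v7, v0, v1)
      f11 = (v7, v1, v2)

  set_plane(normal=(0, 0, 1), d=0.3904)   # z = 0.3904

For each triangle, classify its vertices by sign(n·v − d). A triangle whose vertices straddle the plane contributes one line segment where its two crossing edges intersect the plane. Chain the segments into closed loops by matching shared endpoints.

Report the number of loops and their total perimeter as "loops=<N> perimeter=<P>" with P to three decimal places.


loops=1 perimeter=7.955

Straddling triangles (6 of 12):
  (v1,v3,v2) [--+] → (0.66289, 1.14816, 0.3904)–(1.32578, 0, 0.3904)  len=1.3258
  (v3,v4,v2) [--+] → (-0.66289, 1.14816, 0.3904)–(0.66289, 1.14816, 0.3904)  len=1.3258
  (v4,v5,v2) [--+] → (-1.32578, 0, 0.3904)–(-0.66289, 1.14816, 0.3904)  len=1.3258
  (v5,v6,v2) [--+] → (-0.66289, -1.14816, 0.3904)–(-1.32578, 0, 0.3904)  len=1.3258
  (v6,v7,v2) [--+] → (0.66289, -1.14816, 0.3904)–(-0.66289, -1.14816, 0.3904)  len=1.3258
  (v7,v1,v2) [--+] → (1.32578, 0, 0.3904)–(0.66289, -1.14816, 0.3904)  len=1.3258

Chained into 1 loop(s):
  loop 1: 6 segments, perimeter = 7.9547
Total perimeter = 7.955


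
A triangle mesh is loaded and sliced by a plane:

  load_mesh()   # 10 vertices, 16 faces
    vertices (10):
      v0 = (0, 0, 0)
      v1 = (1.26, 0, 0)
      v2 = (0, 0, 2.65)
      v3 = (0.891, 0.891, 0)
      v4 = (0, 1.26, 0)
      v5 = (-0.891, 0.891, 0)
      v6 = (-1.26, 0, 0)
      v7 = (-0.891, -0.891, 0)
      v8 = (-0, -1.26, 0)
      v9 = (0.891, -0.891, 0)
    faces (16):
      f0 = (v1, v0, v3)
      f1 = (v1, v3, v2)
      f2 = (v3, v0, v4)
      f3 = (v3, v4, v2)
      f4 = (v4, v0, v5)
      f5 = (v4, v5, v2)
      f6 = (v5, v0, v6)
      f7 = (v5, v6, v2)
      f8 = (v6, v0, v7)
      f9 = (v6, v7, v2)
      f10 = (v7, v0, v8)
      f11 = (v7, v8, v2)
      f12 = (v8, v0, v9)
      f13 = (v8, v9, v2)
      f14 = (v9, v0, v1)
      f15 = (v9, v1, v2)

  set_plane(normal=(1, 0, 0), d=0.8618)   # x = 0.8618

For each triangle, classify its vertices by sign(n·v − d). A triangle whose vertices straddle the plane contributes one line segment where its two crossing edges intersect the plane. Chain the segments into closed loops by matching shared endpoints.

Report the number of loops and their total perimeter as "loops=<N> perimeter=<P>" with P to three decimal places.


Straddling triangles (8 of 16):
  (v1,v0,v3) [+-+] → (0.8618, 0, 0)–(0.8618, 0.8618, 0)  len=0.8618
  (v1,v3,v2) [++-] → (0.8618, 0.8618, 0.0868462)–(0.8618, 0, 0.837484)  len=1.1429
  (v3,v0,v4) [+--] → (0.8618, 0.8618, 0)–(0.8618, 0.903093, 0)  len=0.0413
  (v3,v4,v2) [+--] → (0.8618, 0.903093, 0)–(0.8618, 0.8618, 0.0868462)  len=0.0962
  (v8,v0,v9) [--+] → (0.8618, -0.8618, 0)–(0.8618, -0.903093, 0)  len=0.0413
  (v8,v9,v2) [-+-] → (0.8618, -0.903093, 0)–(0.8618, -0.8618, 0.0868462)  len=0.0962
  (v9,v0,v1) [+-+] → (0.8618, -0.8618, 0)–(0.8618, 0, 0)  len=0.8618
  (v9,v1,v2) [++-] → (0.8618, 0, 0.837484)–(0.8618, -0.8618, 0.0868462)  len=1.1429

Chained into 1 loop(s):
  loop 1: 8 segments, perimeter = 4.2843
Total perimeter = 4.284

loops=1 perimeter=4.284


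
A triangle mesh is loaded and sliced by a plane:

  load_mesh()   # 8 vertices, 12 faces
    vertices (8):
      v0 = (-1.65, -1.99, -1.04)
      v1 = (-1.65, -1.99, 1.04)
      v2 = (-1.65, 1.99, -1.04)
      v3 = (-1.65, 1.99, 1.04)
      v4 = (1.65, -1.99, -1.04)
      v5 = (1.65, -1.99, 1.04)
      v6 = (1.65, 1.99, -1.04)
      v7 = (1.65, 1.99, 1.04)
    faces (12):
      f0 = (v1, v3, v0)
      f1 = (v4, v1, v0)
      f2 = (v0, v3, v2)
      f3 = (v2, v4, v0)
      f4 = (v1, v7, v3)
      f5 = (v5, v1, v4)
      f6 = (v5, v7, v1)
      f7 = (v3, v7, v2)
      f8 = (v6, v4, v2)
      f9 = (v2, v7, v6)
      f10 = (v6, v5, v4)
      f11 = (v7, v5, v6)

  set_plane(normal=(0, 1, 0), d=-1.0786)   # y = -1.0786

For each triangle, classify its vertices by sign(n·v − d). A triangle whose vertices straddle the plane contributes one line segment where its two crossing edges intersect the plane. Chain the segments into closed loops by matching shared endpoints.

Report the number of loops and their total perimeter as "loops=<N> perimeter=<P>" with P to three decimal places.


Straddling triangles (8 of 12):
  (v1,v3,v0) [-+-] → (-1.65, -1.0786, 1.04)–(-1.65, -1.0786, -0.56369)  len=1.6037
  (v0,v3,v2) [-++] → (-1.65, -1.0786, -0.56369)–(-1.65, -1.0786, -1.04)  len=0.4763
  (v2,v4,v0) [+--] → (0.894317, -1.0786, -1.04)–(-1.65, -1.0786, -1.04)  len=2.5443
  (v1,v7,v3) [-++] → (-0.894317, -1.0786, 1.04)–(-1.65, -1.0786, 1.04)  len=0.7557
  (v5,v7,v1) [-+-] → (1.65, -1.0786, 1.04)–(-0.894317, -1.0786, 1.04)  len=2.5443
  (v6,v4,v2) [+-+] → (1.65, -1.0786, -1.04)–(0.894317, -1.0786, -1.04)  len=0.7557
  (v6,v5,v4) [+--] → (1.65, -1.0786, 0.56369)–(1.65, -1.0786, -1.04)  len=1.6037
  (v7,v5,v6) [+-+] → (1.65, -1.0786, 1.04)–(1.65, -1.0786, 0.56369)  len=0.4763

Chained into 1 loop(s):
  loop 1: 8 segments, perimeter = 10.7600
Total perimeter = 10.760

loops=1 perimeter=10.760


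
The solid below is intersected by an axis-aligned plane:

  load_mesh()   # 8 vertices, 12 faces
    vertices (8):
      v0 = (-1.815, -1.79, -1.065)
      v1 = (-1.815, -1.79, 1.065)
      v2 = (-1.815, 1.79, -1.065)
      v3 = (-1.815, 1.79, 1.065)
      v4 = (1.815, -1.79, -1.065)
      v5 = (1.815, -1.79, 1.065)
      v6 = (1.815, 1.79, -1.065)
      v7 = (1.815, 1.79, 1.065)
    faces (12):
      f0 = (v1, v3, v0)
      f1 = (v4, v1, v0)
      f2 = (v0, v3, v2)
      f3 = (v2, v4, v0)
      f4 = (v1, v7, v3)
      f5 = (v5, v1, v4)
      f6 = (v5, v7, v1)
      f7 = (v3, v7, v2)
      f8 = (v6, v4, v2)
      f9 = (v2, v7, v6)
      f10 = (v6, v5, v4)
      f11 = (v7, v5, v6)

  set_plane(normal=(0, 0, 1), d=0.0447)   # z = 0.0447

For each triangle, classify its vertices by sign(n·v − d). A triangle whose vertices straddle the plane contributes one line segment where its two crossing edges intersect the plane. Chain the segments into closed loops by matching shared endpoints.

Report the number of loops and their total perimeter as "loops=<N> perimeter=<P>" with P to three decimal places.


loops=1 perimeter=14.420

Straddling triangles (8 of 12):
  (v1,v3,v0) [++-] → (-1.815, 0.0751296, 0.0447)–(-1.815, -1.79, 0.0447)  len=1.8651
  (v4,v1,v0) [-+-] → (-0.0761789, -1.79, 0.0447)–(-1.815, -1.79, 0.0447)  len=1.7388
  (v0,v3,v2) [-+-] → (-1.815, 0.0751296, 0.0447)–(-1.815, 1.79, 0.0447)  len=1.7149
  (v5,v1,v4) [++-] → (-0.0761789, -1.79, 0.0447)–(1.815, -1.79, 0.0447)  len=1.8912
  (v3,v7,v2) [++-] → (0.0761789, 1.79, 0.0447)–(-1.815, 1.79, 0.0447)  len=1.8912
  (v2,v7,v6) [-+-] → (0.0761789, 1.79, 0.0447)–(1.815, 1.79, 0.0447)  len=1.7388
  (v6,v5,v4) [-+-] → (1.815, -0.0751296, 0.0447)–(1.815, -1.79, 0.0447)  len=1.7149
  (v7,v5,v6) [++-] → (1.815, -0.0751296, 0.0447)–(1.815, 1.79, 0.0447)  len=1.8651

Chained into 1 loop(s):
  loop 1: 8 segments, perimeter = 14.4200
Total perimeter = 14.420


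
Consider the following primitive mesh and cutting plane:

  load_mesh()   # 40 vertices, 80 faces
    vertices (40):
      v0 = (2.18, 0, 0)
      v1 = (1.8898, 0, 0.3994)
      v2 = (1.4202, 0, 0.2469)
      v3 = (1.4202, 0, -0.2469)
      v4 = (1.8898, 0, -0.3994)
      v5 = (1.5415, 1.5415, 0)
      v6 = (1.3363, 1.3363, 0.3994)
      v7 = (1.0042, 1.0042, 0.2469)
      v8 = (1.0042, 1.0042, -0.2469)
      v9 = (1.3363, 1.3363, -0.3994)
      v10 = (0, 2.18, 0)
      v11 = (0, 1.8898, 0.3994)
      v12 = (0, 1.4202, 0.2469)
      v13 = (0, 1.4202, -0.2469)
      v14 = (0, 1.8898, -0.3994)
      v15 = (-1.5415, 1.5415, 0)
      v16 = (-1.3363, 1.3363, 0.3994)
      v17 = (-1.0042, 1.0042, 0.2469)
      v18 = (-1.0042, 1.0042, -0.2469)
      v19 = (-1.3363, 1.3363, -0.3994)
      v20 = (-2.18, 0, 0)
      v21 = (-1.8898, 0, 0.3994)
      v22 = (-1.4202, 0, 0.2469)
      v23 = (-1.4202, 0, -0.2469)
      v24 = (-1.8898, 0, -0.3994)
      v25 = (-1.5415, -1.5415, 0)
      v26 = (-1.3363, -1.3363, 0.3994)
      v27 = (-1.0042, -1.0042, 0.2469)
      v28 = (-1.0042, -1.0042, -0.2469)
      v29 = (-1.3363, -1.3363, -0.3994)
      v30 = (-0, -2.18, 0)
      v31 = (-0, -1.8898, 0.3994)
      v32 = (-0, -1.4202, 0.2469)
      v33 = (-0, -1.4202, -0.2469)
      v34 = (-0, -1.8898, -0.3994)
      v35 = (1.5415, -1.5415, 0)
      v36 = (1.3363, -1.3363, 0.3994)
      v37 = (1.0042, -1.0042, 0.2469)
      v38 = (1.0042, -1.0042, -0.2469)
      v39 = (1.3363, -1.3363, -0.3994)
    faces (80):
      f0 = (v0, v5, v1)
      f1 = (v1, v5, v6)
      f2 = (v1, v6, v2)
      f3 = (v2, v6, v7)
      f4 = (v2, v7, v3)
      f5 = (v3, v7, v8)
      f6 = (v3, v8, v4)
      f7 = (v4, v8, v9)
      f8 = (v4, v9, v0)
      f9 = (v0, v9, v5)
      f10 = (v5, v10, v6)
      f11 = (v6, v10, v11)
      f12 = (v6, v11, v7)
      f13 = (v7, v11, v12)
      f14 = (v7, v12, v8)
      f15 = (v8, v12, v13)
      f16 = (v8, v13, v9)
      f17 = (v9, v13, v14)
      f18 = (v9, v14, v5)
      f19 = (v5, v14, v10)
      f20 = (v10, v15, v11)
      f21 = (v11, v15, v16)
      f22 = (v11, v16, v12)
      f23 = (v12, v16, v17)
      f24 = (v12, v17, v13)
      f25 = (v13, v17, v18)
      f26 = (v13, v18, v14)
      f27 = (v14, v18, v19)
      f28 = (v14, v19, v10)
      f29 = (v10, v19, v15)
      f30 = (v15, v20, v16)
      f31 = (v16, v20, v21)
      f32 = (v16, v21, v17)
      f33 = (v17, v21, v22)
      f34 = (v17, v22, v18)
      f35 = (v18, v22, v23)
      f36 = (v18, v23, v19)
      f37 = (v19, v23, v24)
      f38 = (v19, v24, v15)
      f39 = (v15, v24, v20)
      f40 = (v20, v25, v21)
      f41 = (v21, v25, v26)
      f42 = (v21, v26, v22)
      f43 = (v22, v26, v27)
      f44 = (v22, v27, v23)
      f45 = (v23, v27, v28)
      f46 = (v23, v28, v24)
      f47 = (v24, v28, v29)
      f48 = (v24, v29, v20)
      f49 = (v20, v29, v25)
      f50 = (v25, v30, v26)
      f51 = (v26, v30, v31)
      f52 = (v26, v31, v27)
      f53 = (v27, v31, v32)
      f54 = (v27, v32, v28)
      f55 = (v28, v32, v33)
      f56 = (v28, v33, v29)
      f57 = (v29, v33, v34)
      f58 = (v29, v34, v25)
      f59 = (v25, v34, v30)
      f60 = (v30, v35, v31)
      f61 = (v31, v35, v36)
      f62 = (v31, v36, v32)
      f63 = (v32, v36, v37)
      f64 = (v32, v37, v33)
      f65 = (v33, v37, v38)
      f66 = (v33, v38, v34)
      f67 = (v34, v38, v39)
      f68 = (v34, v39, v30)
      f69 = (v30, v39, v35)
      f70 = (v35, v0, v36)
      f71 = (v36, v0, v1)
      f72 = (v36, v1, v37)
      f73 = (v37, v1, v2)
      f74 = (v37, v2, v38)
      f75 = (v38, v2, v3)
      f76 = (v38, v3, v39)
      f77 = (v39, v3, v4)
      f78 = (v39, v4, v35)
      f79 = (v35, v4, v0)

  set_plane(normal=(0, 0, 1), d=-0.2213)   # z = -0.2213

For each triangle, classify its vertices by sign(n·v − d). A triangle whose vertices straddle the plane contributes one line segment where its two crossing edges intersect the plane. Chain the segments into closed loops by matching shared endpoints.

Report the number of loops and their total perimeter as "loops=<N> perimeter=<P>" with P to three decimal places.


Straddling triangles (32 of 80):
  (v2,v7,v3) [++-] → (1.39863, 0.0520606, -0.2213)–(1.4202, 0, -0.2213)  len=0.0564
  (v3,v7,v8) [-+-] → (1.39863, 0.0520606, -0.2213)–(1.0042, 1.0042, -0.2213)  len=1.0306
  (v4,v9,v0) [--+] → (1.71252, 0.740419, -0.2213)–(2.01921, 0, -0.2213)  len=0.8014
  (v0,v9,v5) [+-+] → (1.71252, 0.740419, -0.2213)–(1.4278, 1.4278, -0.2213)  len=0.7440
  (v7,v12,v8) [++-] → (0.952139, 1.02577, -0.2213)–(1.0042, 1.0042, -0.2213)  len=0.0564
  (v8,v12,v13) [-+-] → (0.952139, 1.02577, -0.2213)–(0, 1.4202, -0.2213)  len=1.0306
  (v9,v14,v5) [--+] → (0.687384, 1.73449, -0.2213)–(1.4278, 1.4278, -0.2213)  len=0.8014
  (v5,v14,v10) [+-+] → (0.687384, 1.73449, -0.2213)–(0, 2.01921, -0.2213)  len=0.7440
  (v12,v17,v13) [++-] → (-0.0520606, 1.39863, -0.2213)–(0, 1.4202, -0.2213)  len=0.0564
  (v13,v17,v18) [-+-] → (-0.0520606, 1.39863, -0.2213)–(-1.0042, 1.0042, -0.2213)  len=1.0306
  (v14,v19,v10) [--+] → (-0.740419, 1.71252, -0.2213)–(0, 2.01921, -0.2213)  len=0.8014
  (v10,v19,v15) [+-+] → (-0.740419, 1.71252, -0.2213)–(-1.4278, 1.4278, -0.2213)  len=0.7440
  (v17,v22,v18) [++-] → (-1.02577, 0.952139, -0.2213)–(-1.0042, 1.0042, -0.2213)  len=0.0564
  (v18,v22,v23) [-+-] → (-1.02577, 0.952139, -0.2213)–(-1.4202, 0, -0.2213)  len=1.0306
  (v19,v24,v15) [--+] → (-1.73449, 0.687384, -0.2213)–(-1.4278, 1.4278, -0.2213)  len=0.8014
  (v15,v24,v20) [+-+] → (-1.73449, 0.687384, -0.2213)–(-2.01921, 0, -0.2213)  len=0.7440
  (v22,v27,v23) [++-] → (-1.39863, -0.0520606, -0.2213)–(-1.4202, 0, -0.2213)  len=0.0564
  (v23,v27,v28) [-+-] → (-1.39863, -0.0520606, -0.2213)–(-1.0042, -1.0042, -0.2213)  len=1.0306
  (v24,v29,v20) [--+] → (-1.71252, -0.740419, -0.2213)–(-2.01921, 0, -0.2213)  len=0.8014
  (v20,v29,v25) [+-+] → (-1.71252, -0.740419, -0.2213)–(-1.4278, -1.4278, -0.2213)  len=0.7440
  (v27,v32,v28) [++-] → (-0.952139, -1.02577, -0.2213)–(-1.0042, -1.0042, -0.2213)  len=0.0564
  (v28,v32,v33) [-+-] → (-0.952139, -1.02577, -0.2213)–(0, -1.4202, -0.2213)  len=1.0306
  (v29,v34,v25) [--+] → (-0.687384, -1.73449, -0.2213)–(-1.4278, -1.4278, -0.2213)  len=0.8014
  (v25,v34,v30) [+-+] → (-0.687384, -1.73449, -0.2213)–(0, -2.01921, -0.2213)  len=0.7440
  (v32,v37,v33) [++-] → (0.0520606, -1.39863, -0.2213)–(0, -1.4202, -0.2213)  len=0.0564
  (v33,v37,v38) [-+-] → (0.0520606, -1.39863, -0.2213)–(1.0042, -1.0042, -0.2213)  len=1.0306
  (v34,v39,v30) [--+] → (0.740419, -1.71252, -0.2213)–(0, -2.01921, -0.2213)  len=0.8014
  (v30,v39,v35) [+-+] → (0.740419, -1.71252, -0.2213)–(1.4278, -1.4278, -0.2213)  len=0.7440
  (v37,v2,v38) [++-] → (1.02577, -0.952139, -0.2213)–(1.0042, -1.0042, -0.2213)  len=0.0564
  (v38,v2,v3) [-+-] → (1.02577, -0.952139, -0.2213)–(1.4202, 0, -0.2213)  len=1.0306
  (v39,v4,v35) [--+] → (1.73449, -0.687384, -0.2213)–(1.4278, -1.4278, -0.2213)  len=0.8014
  (v35,v4,v0) [+-+] → (1.73449, -0.687384, -0.2213)–(2.01921, 0, -0.2213)  len=0.7440

Chained into 2 loop(s):
  loop 1: 16 segments, perimeter = 8.6956
  loop 2: 16 segments, perimeter = 12.3635
Total perimeter = 21.059

loops=2 perimeter=21.059


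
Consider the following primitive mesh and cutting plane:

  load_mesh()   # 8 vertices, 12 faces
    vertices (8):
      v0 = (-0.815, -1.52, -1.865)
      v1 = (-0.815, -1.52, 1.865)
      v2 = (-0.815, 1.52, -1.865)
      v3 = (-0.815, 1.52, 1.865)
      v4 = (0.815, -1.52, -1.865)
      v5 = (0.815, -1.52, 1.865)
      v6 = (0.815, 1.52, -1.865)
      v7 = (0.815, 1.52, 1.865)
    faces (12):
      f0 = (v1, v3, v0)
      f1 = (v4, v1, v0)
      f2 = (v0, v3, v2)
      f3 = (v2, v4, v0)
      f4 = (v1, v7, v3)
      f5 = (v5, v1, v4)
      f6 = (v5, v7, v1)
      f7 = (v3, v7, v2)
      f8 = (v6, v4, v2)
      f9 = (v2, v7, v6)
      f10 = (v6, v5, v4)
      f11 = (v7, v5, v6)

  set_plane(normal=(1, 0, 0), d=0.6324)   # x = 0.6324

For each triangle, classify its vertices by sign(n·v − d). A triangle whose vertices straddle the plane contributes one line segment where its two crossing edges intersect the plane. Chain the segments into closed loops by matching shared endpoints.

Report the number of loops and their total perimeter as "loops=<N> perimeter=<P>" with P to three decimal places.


Straddling triangles (8 of 12):
  (v4,v1,v0) [+--] → (0.6324, -1.52, -1.44715)–(0.6324, -1.52, -1.865)  len=0.4179
  (v2,v4,v0) [-+-] → (0.6324, -1.17945, -1.865)–(0.6324, -1.52, -1.865)  len=0.3406
  (v1,v7,v3) [-+-] → (0.6324, 1.17945, 1.865)–(0.6324, 1.52, 1.865)  len=0.3406
  (v5,v1,v4) [+-+] → (0.6324, -1.52, 1.865)–(0.6324, -1.52, -1.44715)  len=3.3121
  (v5,v7,v1) [++-] → (0.6324, 1.17945, 1.865)–(0.6324, -1.52, 1.865)  len=2.6994
  (v3,v7,v2) [-+-] → (0.6324, 1.52, 1.865)–(0.6324, 1.52, 1.44715)  len=0.4179
  (v6,v4,v2) [++-] → (0.6324, -1.17945, -1.865)–(0.6324, 1.52, -1.865)  len=2.6994
  (v2,v7,v6) [-++] → (0.6324, 1.52, 1.44715)–(0.6324, 1.52, -1.865)  len=3.3121

Chained into 1 loop(s):
  loop 1: 8 segments, perimeter = 13.5400
Total perimeter = 13.540

loops=1 perimeter=13.540


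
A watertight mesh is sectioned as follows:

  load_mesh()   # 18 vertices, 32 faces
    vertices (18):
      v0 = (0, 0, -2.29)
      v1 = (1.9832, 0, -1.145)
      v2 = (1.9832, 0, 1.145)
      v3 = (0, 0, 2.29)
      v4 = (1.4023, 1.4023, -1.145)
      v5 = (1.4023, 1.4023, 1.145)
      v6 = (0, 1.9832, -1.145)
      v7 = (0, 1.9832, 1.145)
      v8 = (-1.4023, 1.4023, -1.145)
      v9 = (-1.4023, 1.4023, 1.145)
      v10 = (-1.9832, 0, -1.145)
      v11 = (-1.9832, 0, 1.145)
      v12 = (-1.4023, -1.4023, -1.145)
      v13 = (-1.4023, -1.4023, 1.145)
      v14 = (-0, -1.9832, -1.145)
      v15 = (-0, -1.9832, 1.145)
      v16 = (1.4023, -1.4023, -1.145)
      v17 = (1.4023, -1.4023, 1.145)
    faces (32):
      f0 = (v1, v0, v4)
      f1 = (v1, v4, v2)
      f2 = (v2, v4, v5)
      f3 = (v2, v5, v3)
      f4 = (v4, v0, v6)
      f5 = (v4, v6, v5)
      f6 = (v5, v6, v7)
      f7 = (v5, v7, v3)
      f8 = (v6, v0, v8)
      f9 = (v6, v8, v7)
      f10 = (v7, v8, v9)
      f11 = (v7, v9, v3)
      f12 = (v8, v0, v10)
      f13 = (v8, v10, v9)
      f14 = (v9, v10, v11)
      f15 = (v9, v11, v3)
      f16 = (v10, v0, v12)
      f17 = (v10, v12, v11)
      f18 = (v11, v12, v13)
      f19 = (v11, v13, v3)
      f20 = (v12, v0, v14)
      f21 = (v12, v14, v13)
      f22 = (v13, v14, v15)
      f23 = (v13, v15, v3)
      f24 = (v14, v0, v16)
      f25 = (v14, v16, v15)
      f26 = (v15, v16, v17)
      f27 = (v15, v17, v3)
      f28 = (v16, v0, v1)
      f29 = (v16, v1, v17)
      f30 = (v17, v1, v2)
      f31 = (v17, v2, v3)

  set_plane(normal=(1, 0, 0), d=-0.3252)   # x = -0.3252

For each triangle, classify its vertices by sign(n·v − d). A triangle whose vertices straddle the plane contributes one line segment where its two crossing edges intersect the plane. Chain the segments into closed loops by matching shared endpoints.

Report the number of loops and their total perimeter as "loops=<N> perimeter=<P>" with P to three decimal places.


loops=1 perimeter=12.953

Straddling triangles (12 of 32):
  (v6,v0,v8) [++-] → (-0.3252, 0.3252, -2.02447)–(-0.3252, 1.84849, -1.145)  len=1.7589
  (v6,v8,v7) [+-+] → (-0.3252, 1.84849, -1.145)–(-0.3252, 1.84849, 0.613938)  len=1.7589
  (v7,v8,v9) [+--] → (-0.3252, 1.84849, 0.613938)–(-0.3252, 1.84849, 1.145)  len=0.5311
  (v7,v9,v3) [+-+] → (-0.3252, 1.84849, 1.145)–(-0.3252, 0.3252, 2.02447)  len=1.7589
  (v8,v0,v10) [-+-] → (-0.3252, 0.3252, -2.02447)–(-0.3252, 0, -2.10225)  len=0.3344
  (v9,v11,v3) [--+] → (-0.3252, 0, 2.10225)–(-0.3252, 0.3252, 2.02447)  len=0.3344
  (v10,v0,v12) [-+-] → (-0.3252, 0, -2.10225)–(-0.3252, -0.3252, -2.02447)  len=0.3344
  (v11,v13,v3) [--+] → (-0.3252, -0.3252, 2.02447)–(-0.3252, 0, 2.10225)  len=0.3344
  (v12,v0,v14) [-++] → (-0.3252, -0.3252, -2.02447)–(-0.3252, -1.84849, -1.145)  len=1.7589
  (v12,v14,v13) [-+-] → (-0.3252, -1.84849, -1.145)–(-0.3252, -1.84849, -0.613938)  len=0.5311
  (v13,v14,v15) [-++] → (-0.3252, -1.84849, -0.613938)–(-0.3252, -1.84849, 1.145)  len=1.7589
  (v13,v15,v3) [-++] → (-0.3252, -1.84849, 1.145)–(-0.3252, -0.3252, 2.02447)  len=1.7589

Chained into 1 loop(s):
  loop 1: 12 segments, perimeter = 12.9532
Total perimeter = 12.953


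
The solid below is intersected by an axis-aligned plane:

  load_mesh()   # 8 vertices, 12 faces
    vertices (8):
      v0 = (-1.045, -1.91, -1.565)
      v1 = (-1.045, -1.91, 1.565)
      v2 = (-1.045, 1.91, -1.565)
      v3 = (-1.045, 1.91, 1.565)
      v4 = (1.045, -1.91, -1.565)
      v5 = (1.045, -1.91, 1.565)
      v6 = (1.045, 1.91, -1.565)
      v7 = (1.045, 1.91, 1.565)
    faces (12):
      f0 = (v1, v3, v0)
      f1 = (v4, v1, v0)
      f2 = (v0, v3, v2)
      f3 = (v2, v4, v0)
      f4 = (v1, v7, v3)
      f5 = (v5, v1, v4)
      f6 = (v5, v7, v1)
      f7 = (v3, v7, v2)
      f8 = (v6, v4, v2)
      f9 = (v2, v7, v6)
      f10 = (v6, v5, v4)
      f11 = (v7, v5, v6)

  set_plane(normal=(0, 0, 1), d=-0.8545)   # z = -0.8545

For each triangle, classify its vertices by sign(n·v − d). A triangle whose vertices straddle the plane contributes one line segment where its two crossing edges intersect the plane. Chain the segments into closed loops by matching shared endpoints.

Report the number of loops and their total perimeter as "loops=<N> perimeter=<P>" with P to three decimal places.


Straddling triangles (8 of 12):
  (v1,v3,v0) [++-] → (-1.045, -1.04287, -0.8545)–(-1.045, -1.91, -0.8545)  len=0.8671
  (v4,v1,v0) [-+-] → (0.570577, -1.91, -0.8545)–(-1.045, -1.91, -0.8545)  len=1.6156
  (v0,v3,v2) [-+-] → (-1.045, -1.04287, -0.8545)–(-1.045, 1.91, -0.8545)  len=2.9529
  (v5,v1,v4) [++-] → (0.570577, -1.91, -0.8545)–(1.045, -1.91, -0.8545)  len=0.4744
  (v3,v7,v2) [++-] → (-0.570577, 1.91, -0.8545)–(-1.045, 1.91, -0.8545)  len=0.4744
  (v2,v7,v6) [-+-] → (-0.570577, 1.91, -0.8545)–(1.045, 1.91, -0.8545)  len=1.6156
  (v6,v5,v4) [-+-] → (1.045, 1.04287, -0.8545)–(1.045, -1.91, -0.8545)  len=2.9529
  (v7,v5,v6) [++-] → (1.045, 1.04287, -0.8545)–(1.045, 1.91, -0.8545)  len=0.8671

Chained into 1 loop(s):
  loop 1: 8 segments, perimeter = 11.8200
Total perimeter = 11.820

loops=1 perimeter=11.820


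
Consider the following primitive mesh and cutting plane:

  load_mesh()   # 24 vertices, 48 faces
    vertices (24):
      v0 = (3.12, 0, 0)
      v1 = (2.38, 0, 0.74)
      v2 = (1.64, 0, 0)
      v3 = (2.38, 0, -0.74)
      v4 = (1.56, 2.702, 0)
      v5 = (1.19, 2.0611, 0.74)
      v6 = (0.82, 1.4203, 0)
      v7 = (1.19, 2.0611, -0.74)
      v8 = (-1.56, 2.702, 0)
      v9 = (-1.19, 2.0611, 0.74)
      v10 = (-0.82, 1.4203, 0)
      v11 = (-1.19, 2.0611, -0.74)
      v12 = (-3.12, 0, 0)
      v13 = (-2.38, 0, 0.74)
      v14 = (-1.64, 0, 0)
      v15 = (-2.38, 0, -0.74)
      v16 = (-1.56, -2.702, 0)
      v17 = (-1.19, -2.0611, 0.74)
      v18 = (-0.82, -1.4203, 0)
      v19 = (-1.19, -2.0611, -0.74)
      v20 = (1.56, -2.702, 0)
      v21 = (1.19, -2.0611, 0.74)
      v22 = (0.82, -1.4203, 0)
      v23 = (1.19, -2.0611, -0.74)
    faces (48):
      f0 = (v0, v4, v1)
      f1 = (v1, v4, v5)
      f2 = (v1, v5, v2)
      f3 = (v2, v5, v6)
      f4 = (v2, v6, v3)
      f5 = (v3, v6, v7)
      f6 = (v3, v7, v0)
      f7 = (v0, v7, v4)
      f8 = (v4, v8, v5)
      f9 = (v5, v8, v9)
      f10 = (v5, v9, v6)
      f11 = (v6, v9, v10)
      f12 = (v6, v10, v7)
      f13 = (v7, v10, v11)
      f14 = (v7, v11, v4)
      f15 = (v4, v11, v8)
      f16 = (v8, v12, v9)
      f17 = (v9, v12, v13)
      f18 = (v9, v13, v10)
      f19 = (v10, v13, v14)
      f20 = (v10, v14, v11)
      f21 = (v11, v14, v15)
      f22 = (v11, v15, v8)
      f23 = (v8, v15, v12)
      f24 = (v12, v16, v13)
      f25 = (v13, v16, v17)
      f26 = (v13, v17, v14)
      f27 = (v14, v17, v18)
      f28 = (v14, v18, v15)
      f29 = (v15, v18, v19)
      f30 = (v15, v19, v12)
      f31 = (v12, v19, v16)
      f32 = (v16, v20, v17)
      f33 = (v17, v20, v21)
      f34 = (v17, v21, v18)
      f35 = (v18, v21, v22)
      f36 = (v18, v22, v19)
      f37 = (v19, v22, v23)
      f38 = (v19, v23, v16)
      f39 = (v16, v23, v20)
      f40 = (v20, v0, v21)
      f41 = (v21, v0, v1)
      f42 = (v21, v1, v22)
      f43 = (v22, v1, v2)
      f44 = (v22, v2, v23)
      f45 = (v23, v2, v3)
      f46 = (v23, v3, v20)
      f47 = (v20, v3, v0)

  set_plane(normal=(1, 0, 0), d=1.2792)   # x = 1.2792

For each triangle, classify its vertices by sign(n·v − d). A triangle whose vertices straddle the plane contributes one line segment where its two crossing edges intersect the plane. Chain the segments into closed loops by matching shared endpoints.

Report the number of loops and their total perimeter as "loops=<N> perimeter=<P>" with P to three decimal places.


loops=2 perimeter=10.319

Straddling triangles (20 of 48):
  (v1,v4,v5) [++-] → (1.2792, 2.21561, 0.5616)–(1.2792, 1.9066, 0.74)  len=0.3568
  (v1,v5,v2) [+-+] → (1.2792, 1.9066, 0.74)–(1.2792, 1.65254, 0.593316)  len=0.2934
  (v2,v5,v6) [+--] → (1.2792, 1.65254, 0.593316)–(1.2792, 0.624932, 0)  len=1.1866
  (v2,v6,v3) [+-+] → (1.2792, 0.624932, 0)–(1.2792, 1.00222, -0.217826)  len=0.4357
  (v3,v6,v7) [+--] → (1.2792, 1.00222, -0.217826)–(1.2792, 1.9066, -0.74)  len=1.0443
  (v3,v7,v0) [+-+] → (1.2792, 1.9066, -0.74)–(1.2792, 1.96584, -0.705799)  len=0.0684
  (v0,v7,v4) [+-+] → (1.2792, 1.96584, -0.705799)–(1.2792, 2.21561, -0.5616)  len=0.2884
  (v4,v8,v5) [+--] → (1.2792, 2.702, 0)–(1.2792, 2.21561, 0.5616)  len=0.7429
  (v7,v11,v4) [--+] → (1.2792, 2.63656, -0.0755607)–(1.2792, 2.21561, -0.5616)  len=0.6430
  (v4,v11,v8) [+--] → (1.2792, 2.63656, -0.0755607)–(1.2792, 2.702, 0)  len=0.1000
  (v16,v20,v17) [-+-] → (1.2792, -2.702, 0)–(1.2792, -2.63656, 0.0755607)  len=0.1000
  (v17,v20,v21) [-+-] → (1.2792, -2.63656, 0.0755607)–(1.2792, -2.21561, 0.5616)  len=0.6430
  (v16,v23,v20) [--+] → (1.2792, -2.21561, -0.5616)–(1.2792, -2.702, 0)  len=0.7429
  (v20,v0,v21) [++-] → (1.2792, -1.96584, 0.705799)–(1.2792, -2.21561, 0.5616)  len=0.2884
  (v21,v0,v1) [-++] → (1.2792, -1.96584, 0.705799)–(1.2792, -1.9066, 0.74)  len=0.0684
  (v21,v1,v22) [-+-] → (1.2792, -1.9066, 0.74)–(1.2792, -1.00222, 0.217826)  len=1.0443
  (v22,v1,v2) [-++] → (1.2792, -1.00222, 0.217826)–(1.2792, -0.624932, 0)  len=0.4357
  (v22,v2,v23) [-+-] → (1.2792, -0.624932, 0)–(1.2792, -1.65254, -0.593316)  len=1.1866
  (v23,v2,v3) [-++] → (1.2792, -1.65254, -0.593316)–(1.2792, -1.9066, -0.74)  len=0.2934
  (v23,v3,v20) [-++] → (1.2792, -1.9066, -0.74)–(1.2792, -2.21561, -0.5616)  len=0.3568

Chained into 2 loop(s):
  loop 1: 10 segments, perimeter = 5.1594
  loop 2: 10 segments, perimeter = 5.1594
Total perimeter = 10.319


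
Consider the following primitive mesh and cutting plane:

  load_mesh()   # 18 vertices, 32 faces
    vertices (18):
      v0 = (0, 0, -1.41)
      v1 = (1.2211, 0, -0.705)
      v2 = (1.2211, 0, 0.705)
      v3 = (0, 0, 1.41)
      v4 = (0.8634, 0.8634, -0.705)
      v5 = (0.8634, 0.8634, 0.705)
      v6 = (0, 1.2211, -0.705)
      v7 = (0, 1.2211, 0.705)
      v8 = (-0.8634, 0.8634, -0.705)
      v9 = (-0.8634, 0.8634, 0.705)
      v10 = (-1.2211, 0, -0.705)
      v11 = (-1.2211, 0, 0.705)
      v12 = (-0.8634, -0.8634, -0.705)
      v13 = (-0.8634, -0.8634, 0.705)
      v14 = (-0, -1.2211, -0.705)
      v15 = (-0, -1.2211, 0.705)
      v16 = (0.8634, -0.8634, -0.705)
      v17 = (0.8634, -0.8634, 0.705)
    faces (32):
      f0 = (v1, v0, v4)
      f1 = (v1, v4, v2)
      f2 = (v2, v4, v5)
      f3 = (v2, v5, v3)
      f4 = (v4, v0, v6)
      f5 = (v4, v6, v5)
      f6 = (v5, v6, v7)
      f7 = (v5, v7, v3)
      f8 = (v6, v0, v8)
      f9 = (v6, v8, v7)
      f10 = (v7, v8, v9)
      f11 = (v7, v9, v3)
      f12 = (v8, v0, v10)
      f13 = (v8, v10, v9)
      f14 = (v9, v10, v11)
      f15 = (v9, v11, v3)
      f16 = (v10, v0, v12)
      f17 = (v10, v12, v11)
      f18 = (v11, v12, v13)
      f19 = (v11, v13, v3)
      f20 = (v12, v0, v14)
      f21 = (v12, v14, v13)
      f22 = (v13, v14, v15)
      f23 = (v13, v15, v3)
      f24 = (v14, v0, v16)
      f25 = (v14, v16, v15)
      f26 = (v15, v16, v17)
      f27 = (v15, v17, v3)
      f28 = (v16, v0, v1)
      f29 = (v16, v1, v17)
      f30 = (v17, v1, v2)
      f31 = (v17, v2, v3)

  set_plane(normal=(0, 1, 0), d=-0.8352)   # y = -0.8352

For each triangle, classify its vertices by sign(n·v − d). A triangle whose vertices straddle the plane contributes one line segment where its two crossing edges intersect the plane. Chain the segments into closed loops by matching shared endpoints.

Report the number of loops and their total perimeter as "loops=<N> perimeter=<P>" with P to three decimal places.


Straddling triangles (12 of 32):
  (v10,v0,v12) [++-] → (-0.8352, -0.8352, -0.728026)–(-0.875083, -0.8352, -0.705)  len=0.0461
  (v10,v12,v11) [+-+] → (-0.875083, -0.8352, -0.705)–(-0.875083, -0.8352, -0.658947)  len=0.0461
  (v11,v12,v13) [+--] → (-0.875083, -0.8352, -0.658947)–(-0.875083, -0.8352, 0.705)  len=1.3639
  (v11,v13,v3) [+-+] → (-0.875083, -0.8352, 0.705)–(-0.8352, -0.8352, 0.728026)  len=0.0461
  (v12,v0,v14) [-+-] → (-0.8352, -0.8352, -0.728026)–(0, -0.8352, -0.927799)  len=0.8588
  (v13,v15,v3) [--+] → (0, -0.8352, 0.927799)–(-0.8352, -0.8352, 0.728026)  len=0.8588
  (v14,v0,v16) [-+-] → (0, -0.8352, -0.927799)–(0.8352, -0.8352, -0.728026)  len=0.8588
  (v15,v17,v3) [--+] → (0.8352, -0.8352, 0.728026)–(0, -0.8352, 0.927799)  len=0.8588
  (v16,v0,v1) [-++] → (0.8352, -0.8352, -0.728026)–(0.875083, -0.8352, -0.705)  len=0.0461
  (v16,v1,v17) [-+-] → (0.875083, -0.8352, -0.705)–(0.875083, -0.8352, 0.658947)  len=1.3639
  (v17,v1,v2) [-++] → (0.875083, -0.8352, 0.658947)–(0.875083, -0.8352, 0.705)  len=0.0461
  (v17,v2,v3) [-++] → (0.875083, -0.8352, 0.705)–(0.8352, -0.8352, 0.728026)  len=0.0461

Chained into 1 loop(s):
  loop 1: 12 segments, perimeter = 6.4393
Total perimeter = 6.439

loops=1 perimeter=6.439


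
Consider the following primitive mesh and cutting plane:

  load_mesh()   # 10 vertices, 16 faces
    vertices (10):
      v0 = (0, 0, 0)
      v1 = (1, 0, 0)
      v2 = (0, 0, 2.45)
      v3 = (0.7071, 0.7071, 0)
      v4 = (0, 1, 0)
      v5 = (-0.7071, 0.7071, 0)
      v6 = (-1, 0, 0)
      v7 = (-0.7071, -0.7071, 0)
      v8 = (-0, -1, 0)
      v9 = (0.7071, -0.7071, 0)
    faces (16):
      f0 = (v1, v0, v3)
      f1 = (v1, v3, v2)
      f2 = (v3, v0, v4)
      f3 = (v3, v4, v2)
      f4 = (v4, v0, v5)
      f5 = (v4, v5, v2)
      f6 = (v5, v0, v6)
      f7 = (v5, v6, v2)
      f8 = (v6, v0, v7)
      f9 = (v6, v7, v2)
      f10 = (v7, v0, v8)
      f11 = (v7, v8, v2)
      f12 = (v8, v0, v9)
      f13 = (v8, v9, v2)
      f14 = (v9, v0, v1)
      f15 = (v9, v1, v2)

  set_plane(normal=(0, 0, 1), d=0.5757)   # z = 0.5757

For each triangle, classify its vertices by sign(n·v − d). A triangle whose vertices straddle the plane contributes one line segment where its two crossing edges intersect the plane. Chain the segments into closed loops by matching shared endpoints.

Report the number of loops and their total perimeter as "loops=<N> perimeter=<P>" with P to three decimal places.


loops=1 perimeter=4.684

Straddling triangles (8 of 16):
  (v1,v3,v2) [--+] → (0.540946, 0.540946, 0.5757)–(0.76502, 0, 0.5757)  len=0.5855
  (v3,v4,v2) [--+] → (0, 0.76502, 0.5757)–(0.540946, 0.540946, 0.5757)  len=0.5855
  (v4,v5,v2) [--+] → (-0.540946, 0.540946, 0.5757)–(0, 0.76502, 0.5757)  len=0.5855
  (v5,v6,v2) [--+] → (-0.76502, 0, 0.5757)–(-0.540946, 0.540946, 0.5757)  len=0.5855
  (v6,v7,v2) [--+] → (-0.540946, -0.540946, 0.5757)–(-0.76502, 0, 0.5757)  len=0.5855
  (v7,v8,v2) [--+] → (0, -0.76502, 0.5757)–(-0.540946, -0.540946, 0.5757)  len=0.5855
  (v8,v9,v2) [--+] → (0.540946, -0.540946, 0.5757)–(0, -0.76502, 0.5757)  len=0.5855
  (v9,v1,v2) [--+] → (0.76502, 0, 0.5757)–(0.540946, -0.540946, 0.5757)  len=0.5855

Chained into 1 loop(s):
  loop 1: 8 segments, perimeter = 4.6841
Total perimeter = 4.684


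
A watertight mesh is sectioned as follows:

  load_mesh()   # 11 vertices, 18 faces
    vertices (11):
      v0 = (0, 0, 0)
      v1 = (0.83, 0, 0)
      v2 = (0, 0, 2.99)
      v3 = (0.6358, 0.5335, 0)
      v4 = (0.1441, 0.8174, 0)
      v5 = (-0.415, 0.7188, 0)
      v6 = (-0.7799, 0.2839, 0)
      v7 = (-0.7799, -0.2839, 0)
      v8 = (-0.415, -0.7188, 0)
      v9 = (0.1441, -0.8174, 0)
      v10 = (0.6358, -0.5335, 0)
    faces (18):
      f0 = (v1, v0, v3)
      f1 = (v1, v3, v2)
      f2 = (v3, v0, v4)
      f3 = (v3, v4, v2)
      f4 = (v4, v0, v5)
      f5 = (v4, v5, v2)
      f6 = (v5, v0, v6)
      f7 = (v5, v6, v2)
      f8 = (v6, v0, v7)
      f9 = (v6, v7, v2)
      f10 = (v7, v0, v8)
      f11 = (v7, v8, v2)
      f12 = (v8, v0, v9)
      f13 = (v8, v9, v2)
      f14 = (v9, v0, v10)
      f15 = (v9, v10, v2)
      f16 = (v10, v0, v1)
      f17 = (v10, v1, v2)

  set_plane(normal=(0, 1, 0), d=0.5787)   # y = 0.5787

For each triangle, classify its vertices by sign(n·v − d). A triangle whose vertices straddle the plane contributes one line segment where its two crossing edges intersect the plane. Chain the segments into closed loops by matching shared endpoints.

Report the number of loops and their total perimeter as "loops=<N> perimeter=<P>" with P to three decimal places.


loops=1 perimeter=3.214

Straddling triangles (6 of 18):
  (v3,v0,v4) [--+] → (0.102019, 0.5787, 0)–(0.557516, 0.5787, 0)  len=0.4555
  (v3,v4,v2) [-+-] → (0.557516, 0.5787, 0)–(0.102019, 0.5787, 0.87315)  len=0.9848
  (v4,v0,v5) [+-+] → (0.102019, 0.5787, 0)–(-0.334113, 0.5787, 0)  len=0.4361
  (v4,v5,v2) [++-] → (-0.334113, 0.5787, 0.582775)–(0.102019, 0.5787, 0.87315)  len=0.5240
  (v5,v0,v6) [+--] → (-0.334113, 0.5787, 0)–(-0.53255, 0.5787, 0)  len=0.1984
  (v5,v6,v2) [+--] → (-0.53255, 0.5787, 0)–(-0.334113, 0.5787, 0.582775)  len=0.6156

Chained into 1 loop(s):
  loop 1: 6 segments, perimeter = 3.2145
Total perimeter = 3.214


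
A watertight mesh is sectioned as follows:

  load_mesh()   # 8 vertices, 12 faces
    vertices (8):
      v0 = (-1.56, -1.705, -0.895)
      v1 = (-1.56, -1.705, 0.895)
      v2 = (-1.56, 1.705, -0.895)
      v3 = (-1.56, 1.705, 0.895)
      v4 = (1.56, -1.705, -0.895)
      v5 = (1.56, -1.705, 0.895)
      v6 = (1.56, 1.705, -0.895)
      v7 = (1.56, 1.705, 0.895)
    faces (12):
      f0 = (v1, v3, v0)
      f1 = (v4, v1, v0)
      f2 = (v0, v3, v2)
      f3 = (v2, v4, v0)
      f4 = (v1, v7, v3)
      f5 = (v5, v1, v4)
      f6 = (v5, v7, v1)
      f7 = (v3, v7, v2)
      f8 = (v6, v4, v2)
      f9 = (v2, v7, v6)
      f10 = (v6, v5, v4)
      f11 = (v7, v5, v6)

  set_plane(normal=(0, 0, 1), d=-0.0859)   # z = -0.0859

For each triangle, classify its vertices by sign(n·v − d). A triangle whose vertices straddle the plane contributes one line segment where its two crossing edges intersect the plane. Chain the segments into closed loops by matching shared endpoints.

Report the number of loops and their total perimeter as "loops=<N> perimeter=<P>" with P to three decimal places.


Straddling triangles (8 of 12):
  (v1,v3,v0) [++-] → (-1.56, -0.163642, -0.0859)–(-1.56, -1.705, -0.0859)  len=1.5414
  (v4,v1,v0) [-+-] → (0.149725, -1.705, -0.0859)–(-1.56, -1.705, -0.0859)  len=1.7097
  (v0,v3,v2) [-+-] → (-1.56, -0.163642, -0.0859)–(-1.56, 1.705, -0.0859)  len=1.8686
  (v5,v1,v4) [++-] → (0.149725, -1.705, -0.0859)–(1.56, -1.705, -0.0859)  len=1.4103
  (v3,v7,v2) [++-] → (-0.149725, 1.705, -0.0859)–(-1.56, 1.705, -0.0859)  len=1.4103
  (v2,v7,v6) [-+-] → (-0.149725, 1.705, -0.0859)–(1.56, 1.705, -0.0859)  len=1.7097
  (v6,v5,v4) [-+-] → (1.56, 0.163642, -0.0859)–(1.56, -1.705, -0.0859)  len=1.8686
  (v7,v5,v6) [++-] → (1.56, 0.163642, -0.0859)–(1.56, 1.705, -0.0859)  len=1.5414

Chained into 1 loop(s):
  loop 1: 8 segments, perimeter = 13.0600
Total perimeter = 13.060

loops=1 perimeter=13.060


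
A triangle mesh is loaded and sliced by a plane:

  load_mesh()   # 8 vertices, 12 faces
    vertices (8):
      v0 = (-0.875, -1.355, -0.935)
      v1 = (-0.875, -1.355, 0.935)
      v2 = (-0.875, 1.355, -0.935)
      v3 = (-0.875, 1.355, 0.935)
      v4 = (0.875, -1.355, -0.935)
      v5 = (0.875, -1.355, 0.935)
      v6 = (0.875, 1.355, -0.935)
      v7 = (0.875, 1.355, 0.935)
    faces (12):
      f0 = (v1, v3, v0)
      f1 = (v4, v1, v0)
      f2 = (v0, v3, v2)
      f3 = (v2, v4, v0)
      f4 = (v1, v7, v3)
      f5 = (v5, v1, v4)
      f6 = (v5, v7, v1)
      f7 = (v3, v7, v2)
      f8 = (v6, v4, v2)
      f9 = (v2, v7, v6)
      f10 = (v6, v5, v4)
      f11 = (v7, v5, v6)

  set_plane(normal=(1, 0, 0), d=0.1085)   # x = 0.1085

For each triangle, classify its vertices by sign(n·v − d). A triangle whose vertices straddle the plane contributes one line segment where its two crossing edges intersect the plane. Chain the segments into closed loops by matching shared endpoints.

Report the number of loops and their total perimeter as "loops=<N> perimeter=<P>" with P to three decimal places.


loops=1 perimeter=9.160

Straddling triangles (8 of 12):
  (v4,v1,v0) [+--] → (0.1085, -1.355, -0.11594)–(0.1085, -1.355, -0.935)  len=0.8191
  (v2,v4,v0) [-+-] → (0.1085, -0.16802, -0.935)–(0.1085, -1.355, -0.935)  len=1.1870
  (v1,v7,v3) [-+-] → (0.1085, 0.16802, 0.935)–(0.1085, 1.355, 0.935)  len=1.1870
  (v5,v1,v4) [+-+] → (0.1085, -1.355, 0.935)–(0.1085, -1.355, -0.11594)  len=1.0509
  (v5,v7,v1) [++-] → (0.1085, 0.16802, 0.935)–(0.1085, -1.355, 0.935)  len=1.5230
  (v3,v7,v2) [-+-] → (0.1085, 1.355, 0.935)–(0.1085, 1.355, 0.11594)  len=0.8191
  (v6,v4,v2) [++-] → (0.1085, -0.16802, -0.935)–(0.1085, 1.355, -0.935)  len=1.5230
  (v2,v7,v6) [-++] → (0.1085, 1.355, 0.11594)–(0.1085, 1.355, -0.935)  len=1.0509

Chained into 1 loop(s):
  loop 1: 8 segments, perimeter = 9.1600
Total perimeter = 9.160
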